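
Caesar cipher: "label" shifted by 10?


Word: "label"
Shift: 10
Each letter → (letter + shift) mod 26:
  'l' (11) + 10 = 21 → 'v'
  'a' (0) + 10 = 10 → 'k'
  'b' (1) + 10 = 11 → 'l'
  'e' (4) + 10 = 14 → 'o'
  'l' (11) + 10 = 21 → 'v'
Result = "vklov"


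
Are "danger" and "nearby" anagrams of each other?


Word 1: "danger" → sorted: adegnr
Word 2: "nearby" → sorted: abenry
Same letters? adegnr != abenry
Anagram = No


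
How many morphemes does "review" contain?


Word: "review"
Morphemes: re- / view
Each morpheme carries meaning
= 2 morphemes


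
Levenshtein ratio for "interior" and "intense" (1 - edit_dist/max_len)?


Word 1: "interior" (length 8)
Word 2: "intense" (length 7)
One optimal edit sequence:
  1. keep 'i'
  2. keep 'n'
  3. keep 't'
  4. keep 'e'
  5. delete 'r'  (+1)
  6. substitute 'i' -> 'n'  (+1)
  7. substitute 'o' -> 's'  (+1)
  8. substitute 'r' -> 'e'  (+1)
Edit distance = 4
Max length = max(8, 7) = 8
Similarity = 1 - 4/8
= 0.5000


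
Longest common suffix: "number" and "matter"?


Word 1: "number"
Word 2: "matter"
Comparing from end:
  Pos -1: 'r' == 'r'
  Pos -2: 'e' == 'e'
  Pos -3: 'b' != 't' (stop)
LCS = "er" (length 2)


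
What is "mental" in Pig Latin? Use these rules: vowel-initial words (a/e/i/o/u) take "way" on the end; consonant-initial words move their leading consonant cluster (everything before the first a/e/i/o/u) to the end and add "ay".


Word: "mental"
Starts with consonant(s) → move to end, add 'ay'
Consonant cluster: "m"
Pig Latin = "entalmay"


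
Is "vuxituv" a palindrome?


Word: "vuxituv"
Reversed: "vutixuv"
Forward == Backward? vuxituv != vutixuv
Palindrome = No


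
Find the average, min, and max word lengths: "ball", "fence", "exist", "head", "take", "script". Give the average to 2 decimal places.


Lengths: "ball"=4, "fence"=5, "exist"=5, "head"=4, "take"=4, "script"=6
Sum = 28, Count = 6
Average = 28/6 = 4.67
= avg=4.67, min=4, max=6


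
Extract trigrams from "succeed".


Word: "succeed" (length 7)
Number of trigrams = 7 - 3 + 1 = 5
  Position 0: "suc"
  Position 1: "ucc"
  Position 2: "cce"
  Position 3: "cee"
  Position 4: "eed"
Trigrams = "suc", "ucc", "cce", "cee", "eed"


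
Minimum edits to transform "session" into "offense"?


Word 1: "session" (length 7)
Word 2: "offense" (length 7)
One optimal edit sequence (insert/delete/substitute each cost 1):
  1. substitute 's' -> 'o'  (+1)
  2. substitute 'e' -> 'f'  (+1)
  3. substitute 's' -> 'f'  (+1)
  4. substitute 's' -> 'e'  (+1)
  5. substitute 'i' -> 'n'  (+1)
  6. substitute 'o' -> 's'  (+1)
  7. substitute 'n' -> 'e'  (+1)
Total edit operations: 7
Edit distance = 7


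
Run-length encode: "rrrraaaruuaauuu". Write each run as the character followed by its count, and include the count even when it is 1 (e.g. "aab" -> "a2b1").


String: "rrrraaaruuaauuu"
Scanning for consecutive runs:
  'r' x 4
  'a' x 3
  'r' x 1
  'u' x 2
  'a' x 2
  'u' x 3
RLE = "r4a3r1u2a2u3"


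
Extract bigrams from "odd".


Word: "odd" (length 3)
Number of bigrams = 3 - 2 + 1 = 2
  Position 0: "od"
  Position 1: "dd"
Bigrams = "od", "dd"


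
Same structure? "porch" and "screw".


Pattern of "porch": [0, 1, 2, 3, 4]
Pattern of "screw": [0, 1, 2, 3, 4]
Patterns match
Same pattern = Yes


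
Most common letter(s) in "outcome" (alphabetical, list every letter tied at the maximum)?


Word: "outcome"
Letter counts:
  'c': 1
  'e': 1
  'm': 1
  'o': 2
  't': 1
  'u': 1
Maximum count = 2
Most frequent = 'o' (2 times each)


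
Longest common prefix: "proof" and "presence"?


Word 1: "proof"
Word 2: "presence"
Comparing from start:
  Pos 0: 'p' == 'p'
  Pos 1: 'r' == 'r'
  Pos 2: 'o' != 'e' (stop)
LCP = "pr" (length 2)


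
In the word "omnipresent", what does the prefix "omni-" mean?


Prefix: omni-
Example: omnipresent = omni- + present
Meaning = all


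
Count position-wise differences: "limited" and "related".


Comparing character by character (same length = 7):
  Pos 0: 'l' vs 'r' !=
  Pos 1: 'i' vs 'e' !=
  Pos 2: 'm' vs 'l' !=
  Pos 3: 'i' vs 'a' !=
  Pos 4: 't' vs 't' =
  Pos 5: 'e' vs 'e' =
  Pos 6: 'd' vs 'd' =
Hamming distance = 4


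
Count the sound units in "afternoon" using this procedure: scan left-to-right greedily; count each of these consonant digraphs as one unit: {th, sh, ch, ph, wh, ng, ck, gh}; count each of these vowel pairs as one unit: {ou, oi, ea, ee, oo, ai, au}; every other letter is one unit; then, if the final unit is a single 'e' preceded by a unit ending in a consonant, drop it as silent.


Word: "afternoon" (9 letters)
Left-to-right scan:
  1. 'a' (letter)
  2. 'f' (letter)
  3. 't' (letter)
  4. 'e' (letter)
  5. 'r' (letter)
  6. 'n' (letter)
  7. 'oo' (vowel-pair)
  8. 'n' (letter)
Units from scan: 8
Sound units = 8 units


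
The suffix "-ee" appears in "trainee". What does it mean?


Suffix: -ee
Example: trainee = train + -ee
Meaning = one who receives


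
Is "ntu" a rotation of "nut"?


Word: "nut", Candidate: "ntu"
Method: check if candidate is substring of word+word
"nutnut" contains "ntu"? No
Is rotation = No


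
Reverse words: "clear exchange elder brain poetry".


Original: "clear exchange elder brain poetry"
Words (1..n): clear | exchange | elder | brain | poetry
Reversed (n..1): poetry | brain | elder | exchange | clear
Result = "poetry brain elder exchange clear"


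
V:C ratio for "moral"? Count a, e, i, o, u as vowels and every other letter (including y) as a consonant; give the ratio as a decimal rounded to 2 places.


Word: "moral"
Vowels (a,e,i,o,u): 2
Consonants: 3
Ratio = 2/3
= 0.67


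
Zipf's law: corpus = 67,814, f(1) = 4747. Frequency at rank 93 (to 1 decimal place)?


Zipf's law: f(r) = f(1) / r
f(1) = 4747
f(93) = 4747 / 93
= 51.0 occurrences


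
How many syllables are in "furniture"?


Word: "furniture"
Syllable breakdown: fur / ni / ture
Counting: 3 parts
= 3 syllables


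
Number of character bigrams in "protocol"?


Word: "protocol" (length 8)
Number of 2-grams = length - 2 + 1 = 8 - 2 + 1
= 7


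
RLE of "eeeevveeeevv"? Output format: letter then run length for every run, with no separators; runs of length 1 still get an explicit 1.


String: "eeeevveeeevv"
Scanning for consecutive runs:
  'e' x 4
  'v' x 2
  'e' x 4
  'v' x 2
RLE = "e4v2e4v2"


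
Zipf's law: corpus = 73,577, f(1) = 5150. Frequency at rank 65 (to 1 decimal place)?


Zipf's law: f(r) = f(1) / r
f(1) = 5150
f(65) = 5150 / 65
= 79.2 occurrences


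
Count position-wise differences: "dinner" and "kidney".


Comparing character by character (same length = 6):
  Pos 0: 'd' vs 'k' !=
  Pos 1: 'i' vs 'i' =
  Pos 2: 'n' vs 'd' !=
  Pos 3: 'n' vs 'n' =
  Pos 4: 'e' vs 'e' =
  Pos 5: 'r' vs 'y' !=
Hamming distance = 3


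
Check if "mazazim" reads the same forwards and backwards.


Word: "mazazim"
Reversed: "mizazam"
Forward == Backward? mazazim != mizazam
Palindrome = No


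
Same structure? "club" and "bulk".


Pattern of "club": [0, 1, 2, 3]
Pattern of "bulk": [0, 1, 2, 3]
Patterns match
Same pattern = Yes


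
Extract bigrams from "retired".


Word: "retired" (length 7)
Number of bigrams = 7 - 2 + 1 = 6
  Position 0: "re"
  Position 1: "et"
  Position 2: "ti"
  Position 3: "ir"
  Position 4: "re"
  Position 5: "ed"
Bigrams = "re", "et", "ti", "ir", "re", "ed"


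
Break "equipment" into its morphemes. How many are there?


Word: "equipment"
Morphemes: equip / -ment
Each morpheme carries meaning
= 2 morphemes


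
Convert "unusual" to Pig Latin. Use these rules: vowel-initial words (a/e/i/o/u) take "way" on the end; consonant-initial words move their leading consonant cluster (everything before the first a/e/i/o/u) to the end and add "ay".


Word: "unusual"
Starts with vowel → add 'way'
Pig Latin = "unusualway"


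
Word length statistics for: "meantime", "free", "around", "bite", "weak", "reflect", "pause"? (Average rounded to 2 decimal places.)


Lengths: "meantime"=8, "free"=4, "around"=6, "bite"=4, "weak"=4, "reflect"=7, "pause"=5
Sum = 38, Count = 7
Average = 38/7 = 5.43
= avg=5.43, min=4, max=8


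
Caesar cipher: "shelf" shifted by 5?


Word: "shelf"
Shift: 5
Each letter → (letter + shift) mod 26:
  's' (18) + 5 = 23 → 'x'
  'h' (7) + 5 = 12 → 'm'
  'e' (4) + 5 = 9 → 'j'
  'l' (11) + 5 = 16 → 'q'
  'f' (5) + 5 = 10 → 'k'
Result = "xmjqk"


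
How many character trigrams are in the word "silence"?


Word: "silence" (length 7)
Number of 3-grams = length - 3 + 1 = 7 - 3 + 1
= 5


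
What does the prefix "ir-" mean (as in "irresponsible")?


Prefix: ir-
As in: irresponsible -> ir- + responsible
Meaning = not


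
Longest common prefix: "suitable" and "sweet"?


Word 1: "suitable"
Word 2: "sweet"
Comparing from start:
  Pos 0: 's' == 's'
  Pos 1: 'u' != 'w' (stop)
LCP = "s" (length 1)


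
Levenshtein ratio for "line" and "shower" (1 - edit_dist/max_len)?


Word 1: "line" (length 4)
Word 2: "shower" (length 6)
One optimal edit sequence:
  1. insert 's'  (+1)
  2. substitute 'l' -> 'h'  (+1)
  3. substitute 'i' -> 'o'  (+1)
  4. substitute 'n' -> 'w'  (+1)
  5. keep 'e'
  6. insert 'r'  (+1)
Edit distance = 5
Max length = max(4, 6) = 6
Similarity = 1 - 5/6
= 0.1667


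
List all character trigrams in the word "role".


Word: "role" (length 4)
Number of trigrams = 4 - 3 + 1 = 2
  Position 0: "rol"
  Position 1: "ole"
Trigrams = "rol", "ole"


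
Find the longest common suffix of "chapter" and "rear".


Word 1: "chapter"
Word 2: "rear"
Comparing from end:
  Pos -1: 'r' == 'r'
  Pos -2: 'e' != 'a' (stop)
LCS = "r" (length 1)


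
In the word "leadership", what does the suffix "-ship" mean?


Suffix: -ship
As in: leadership -> leader + -ship
Meaning = state / position


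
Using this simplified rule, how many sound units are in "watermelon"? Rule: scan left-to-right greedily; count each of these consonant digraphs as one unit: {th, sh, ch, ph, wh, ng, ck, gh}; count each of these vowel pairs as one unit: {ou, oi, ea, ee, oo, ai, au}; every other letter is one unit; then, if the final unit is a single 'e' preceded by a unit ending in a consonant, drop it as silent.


Word: "watermelon" (10 letters)
Left-to-right scan:
  1. 'w' (letter)
  2. 'a' (letter)
  3. 't' (letter)
  4. 'e' (letter)
  5. 'r' (letter)
  6. 'm' (letter)
  7. 'e' (letter)
  8. 'l' (letter)
  9. 'o' (letter)
  10. 'n' (letter)
Units from scan: 10
Sound units = 10 units


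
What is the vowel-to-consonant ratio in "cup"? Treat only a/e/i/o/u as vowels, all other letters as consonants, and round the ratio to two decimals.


Word: "cup"
Vowels (a,e,i,o,u): 1
Consonants: 2
Ratio = 1/2
= 0.50


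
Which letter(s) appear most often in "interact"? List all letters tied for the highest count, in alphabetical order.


Word: "interact"
Letter counts:
  'a': 1
  'c': 1
  'e': 1
  'i': 1
  'n': 1
  'r': 1
  't': 2
Maximum count = 2
Most frequent = 't' (2 times each)


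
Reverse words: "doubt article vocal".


Original: "doubt article vocal"
Words (1..n): doubt | article | vocal
Reversed (n..1): vocal | article | doubt
Result = "vocal article doubt"


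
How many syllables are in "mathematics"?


Word: "mathematics"
Syllable breakdown: math | e | mat | ics
Counting: 4 parts
= 4 syllables


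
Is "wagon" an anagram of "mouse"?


Word 1: "mouse" → sorted: emosu
Word 2: "wagon" → sorted: agnow
Same letters? emosu != agnow
Anagram = No


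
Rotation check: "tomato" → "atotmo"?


Word: "tomato", Candidate: "atotmo"
Method: check if candidate is substring of word+word
"tomatotomato" contains "atotmo"? No
Is rotation = No


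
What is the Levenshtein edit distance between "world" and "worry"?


Word 1: "world" (length 5)
Word 2: "worry" (length 5)
One optimal edit sequence (insert/delete/substitute each cost 1):
  1. keep 'w'
  2. keep 'o'
  3. keep 'r'
  4. substitute 'l' -> 'r'  (+1)
  5. substitute 'd' -> 'y'  (+1)
Total edit operations: 2
Edit distance = 2


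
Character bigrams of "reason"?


Word: "reason" (length 6)
Number of bigrams = 6 - 2 + 1 = 5
  Position 0: "re"
  Position 1: "ea"
  Position 2: "as"
  Position 3: "so"
  Position 4: "on"
Bigrams = "re", "ea", "as", "so", "on"


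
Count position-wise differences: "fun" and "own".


Comparing character by character (same length = 3):
  Pos 0: 'f' vs 'o' !=
  Pos 1: 'u' vs 'w' !=
  Pos 2: 'n' vs 'n' =
Hamming distance = 2


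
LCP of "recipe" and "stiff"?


Word 1: "recipe"
Word 2: "stiff"
Comparing from start:
  Pos 0: 'r' != 's' (stop)
LCP = "" (length 0)


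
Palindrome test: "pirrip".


Word: "pirrip"
Reversed: "pirrip"
Forward == Backward? pirrip == pirrip
Palindrome = Yes


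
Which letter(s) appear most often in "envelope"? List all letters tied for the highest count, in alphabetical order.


Word: "envelope"
Letter counts:
  'e': 3
  'l': 1
  'n': 1
  'o': 1
  'p': 1
  'v': 1
Maximum count = 3
Most frequent = 'e' (3 times each)


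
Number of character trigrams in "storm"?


Word: "storm" (length 5)
Number of 3-grams = length - 3 + 1 = 5 - 3 + 1
= 3


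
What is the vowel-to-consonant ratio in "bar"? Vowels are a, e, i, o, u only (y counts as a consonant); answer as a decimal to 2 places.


Word: "bar"
Vowels (a,e,i,o,u): 1
Consonants: 2
Ratio = 1/2
= 0.50


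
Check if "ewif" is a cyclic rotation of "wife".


Word: "wife", Candidate: "ewif"
Method: check if candidate is substring of word+word
"wifewife" contains "ewif"? Yes
Is rotation = Yes


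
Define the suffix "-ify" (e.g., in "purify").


Suffix: -ify
Example: purify = pure + -ify, with a spelling change
Meaning = to make


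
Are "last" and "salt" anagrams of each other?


Word 1: "last" → sorted: alst
Word 2: "salt" → sorted: alst
Same letters? alst == alst
Anagram = Yes


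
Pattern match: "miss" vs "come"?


Pattern of "miss": [0, 1, 2, 2]
Pattern of "come": [0, 1, 2, 3]
Patterns do not match
Same pattern = No


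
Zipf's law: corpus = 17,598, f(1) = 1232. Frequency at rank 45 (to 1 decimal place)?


Zipf's law: f(r) = f(1) / r
f(1) = 1232
f(45) = 1232 / 45
= 27.4 occurrences


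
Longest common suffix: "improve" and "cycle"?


Word 1: "improve"
Word 2: "cycle"
Comparing from end:
  Pos -1: 'e' == 'e'
  Pos -2: 'v' != 'l' (stop)
LCS = "e" (length 1)


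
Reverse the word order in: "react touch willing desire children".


Original: "react touch willing desire children"
Words (1..n): react | touch | willing | desire | children
Reversed (n..1): children | desire | willing | touch | react
Result = "children desire willing touch react"


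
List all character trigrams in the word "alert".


Word: "alert" (length 5)
Number of trigrams = 5 - 3 + 1 = 3
  Position 0: "ale"
  Position 1: "ler"
  Position 2: "ert"
Trigrams = "ale", "ler", "ert"


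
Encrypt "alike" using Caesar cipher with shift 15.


Word: "alike"
Shift: 15
Each letter → (letter + shift) mod 26:
  'a' (0) + 15 = 15 → 'p'
  'l' (11) + 15 = 0 → 'a'
  'i' (8) + 15 = 23 → 'x'
  'k' (10) + 15 = 25 → 'z'
  'e' (4) + 15 = 19 → 't'
Result = "paxzt"


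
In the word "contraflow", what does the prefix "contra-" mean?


Prefix: contra-
As in: contraflow -> contra- + flow
Meaning = against


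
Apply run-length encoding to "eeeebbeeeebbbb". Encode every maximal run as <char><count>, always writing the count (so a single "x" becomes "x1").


String: "eeeebbeeeebbbb"
Scanning for consecutive runs:
  'e' x 4
  'b' x 2
  'e' x 4
  'b' x 4
RLE = "e4b2e4b4"


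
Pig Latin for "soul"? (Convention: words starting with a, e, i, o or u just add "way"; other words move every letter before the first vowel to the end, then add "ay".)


Word: "soul"
Starts with consonant(s) → move to end, add 'ay'
Consonant cluster: "s"
Pig Latin = "oulsay"


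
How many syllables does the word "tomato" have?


Word: "tomato"
Syllable breakdown: to / ma / to
Counting: 3 parts
= 3 syllables


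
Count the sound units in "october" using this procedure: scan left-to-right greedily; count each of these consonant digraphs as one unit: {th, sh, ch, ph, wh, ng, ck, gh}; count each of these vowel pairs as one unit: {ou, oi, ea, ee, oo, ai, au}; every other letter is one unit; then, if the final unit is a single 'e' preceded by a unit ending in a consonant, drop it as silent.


Word: "october" (7 letters)
Left-to-right scan:
  [1] 'o' (letter)
  [2] 'c' (letter)
  [3] 't' (letter)
  [4] 'o' (letter)
  [5] 'b' (letter)
  [6] 'e' (letter)
  [7] 'r' (letter)
Units from scan: 7
Sound units = 7 units


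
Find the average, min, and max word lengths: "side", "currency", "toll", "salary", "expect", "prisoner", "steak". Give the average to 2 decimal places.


Lengths: "side"=4, "currency"=8, "toll"=4, "salary"=6, "expect"=6, "prisoner"=8, "steak"=5
Sum = 41, Count = 7
Average = 41/7 = 5.86
= avg=5.86, min=4, max=8


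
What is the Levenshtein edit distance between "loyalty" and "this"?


Word 1: "loyalty" (length 7)
Word 2: "this" (length 4)
One optimal edit sequence (insert/delete/substitute each cost 1):
  1. delete 'l'  (+1)
  2. delete 'o'  (+1)
  3. delete 'y'  (+1)
  4. substitute 'a' -> 't'  (+1)
  5. substitute 'l' -> 'h'  (+1)
  6. substitute 't' -> 'i'  (+1)
  7. substitute 'y' -> 's'  (+1)
Total edit operations: 7
Edit distance = 7


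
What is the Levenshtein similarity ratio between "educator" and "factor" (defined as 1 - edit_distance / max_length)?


Word 1: "educator" (length 8)
Word 2: "factor" (length 6)
One optimal edit sequence:
  1. delete 'e'  (+1)
  2. substitute 'd' -> 'f'  (+1)
  3. substitute 'u' -> 'a'  (+1)
  4. keep 'c'
  5. delete 'a'  (+1)
  6. keep 't'
  7. keep 'o'
  8. keep 'r'
Edit distance = 4
Max length = max(8, 6) = 8
Similarity = 1 - 4/8
= 0.5000


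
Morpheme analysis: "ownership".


Word: "ownership"
Morphemes: own | -er | -ship
Each morpheme carries meaning
= 3 morphemes


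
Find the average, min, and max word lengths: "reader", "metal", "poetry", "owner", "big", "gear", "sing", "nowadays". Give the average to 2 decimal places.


Lengths: "reader"=6, "metal"=5, "poetry"=6, "owner"=5, "big"=3, "gear"=4, "sing"=4, "nowadays"=8
Sum = 41, Count = 8
Average = 41/8 = 5.13
= avg=5.13, min=3, max=8


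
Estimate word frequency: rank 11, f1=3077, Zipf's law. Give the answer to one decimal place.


Zipf's law: f(r) = f(1) / r
f(1) = 3077
f(11) = 3077 / 11
= 279.7 occurrences


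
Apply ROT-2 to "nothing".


Word: "nothing"
Shift: 2
Each letter → (letter + shift) mod 26:
  'n' (13) + 2 = 15 → 'p'
  'o' (14) + 2 = 16 → 'q'
  't' (19) + 2 = 21 → 'v'
  'h' (7) + 2 = 9 → 'j'
  'i' (8) + 2 = 10 → 'k'
  'n' (13) + 2 = 15 → 'p'
  'g' (6) + 2 = 8 → 'i'
Result = "pqvjkpi"


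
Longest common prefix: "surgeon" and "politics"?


Word 1: "surgeon"
Word 2: "politics"
Comparing from start:
  Pos 0: 's' != 'p' (stop)
LCP = "" (length 0)


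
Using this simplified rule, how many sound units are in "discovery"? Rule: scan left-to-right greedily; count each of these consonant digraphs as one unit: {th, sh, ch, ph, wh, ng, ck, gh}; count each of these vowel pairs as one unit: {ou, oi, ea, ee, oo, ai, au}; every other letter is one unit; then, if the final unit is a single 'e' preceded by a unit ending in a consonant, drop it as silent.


Word: "discovery" (9 letters)
Left-to-right scan:
  1. 'd' (letter)
  2. 'i' (letter)
  3. 's' (letter)
  4. 'c' (letter)
  5. 'o' (letter)
  6. 'v' (letter)
  7. 'e' (letter)
  8. 'r' (letter)
  9. 'y' (letter)
Units from scan: 9
Sound units = 9 units


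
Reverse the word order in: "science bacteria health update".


Original: "science bacteria health update"
Words (1..n): science | bacteria | health | update
Reversed (n..1): update | health | bacteria | science
Result = "update health bacteria science"


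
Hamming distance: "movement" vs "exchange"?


Comparing character by character (same length = 8):
  Pos 0: 'm' vs 'e' !=
  Pos 1: 'o' vs 'x' !=
  Pos 2: 'v' vs 'c' !=
  Pos 3: 'e' vs 'h' !=
  Pos 4: 'm' vs 'a' !=
  Pos 5: 'e' vs 'n' !=
  Pos 6: 'n' vs 'g' !=
  Pos 7: 't' vs 'e' !=
Hamming distance = 8


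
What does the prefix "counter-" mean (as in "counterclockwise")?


Prefix: counter-
Example: counterclockwise = counter- + clockwise
Meaning = against / opposite


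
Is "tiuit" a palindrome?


Word: "tiuit"
Reversed: "tiuit"
Forward == Backward? tiuit == tiuit
Palindrome = Yes


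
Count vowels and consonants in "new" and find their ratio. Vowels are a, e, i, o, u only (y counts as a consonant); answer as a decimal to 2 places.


Word: "new"
Vowels (a,e,i,o,u): 1
Consonants: 2
Ratio = 1/2
= 0.50


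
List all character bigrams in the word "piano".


Word: "piano" (length 5)
Number of bigrams = 5 - 2 + 1 = 4
  Position 0: "pi"
  Position 1: "ia"
  Position 2: "an"
  Position 3: "no"
Bigrams = "pi", "ia", "an", "no"


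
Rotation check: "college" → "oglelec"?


Word: "college", Candidate: "oglelec"
Method: check if candidate is substring of word+word
"collegecollege" contains "oglelec"? No
Is rotation = No


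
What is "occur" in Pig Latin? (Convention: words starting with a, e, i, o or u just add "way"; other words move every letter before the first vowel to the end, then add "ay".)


Word: "occur"
Starts with vowel → add 'way'
Pig Latin = "occurway"


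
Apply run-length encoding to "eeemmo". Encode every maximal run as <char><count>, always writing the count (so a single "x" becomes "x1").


String: "eeemmo"
Scanning for consecutive runs:
  'e' x 3
  'm' x 2
  'o' x 1
RLE = "e3m2o1"


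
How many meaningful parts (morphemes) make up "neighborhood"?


Word: "neighborhood"
Morphemes: neighbor + -hood
Each morpheme carries meaning
= 2 morphemes


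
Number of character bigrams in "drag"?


Word: "drag" (length 4)
Number of 2-grams = length - 2 + 1 = 4 - 2 + 1
= 3


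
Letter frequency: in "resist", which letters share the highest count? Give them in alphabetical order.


Word: "resist"
Letter counts:
  'e': 1
  'i': 1
  'r': 1
  's': 2
  't': 1
Maximum count = 2
Most frequent = 's' (2 times each)


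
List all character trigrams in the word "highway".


Word: "highway" (length 7)
Number of trigrams = 7 - 3 + 1 = 5
  Position 0: "hig"
  Position 1: "igh"
  Position 2: "ghw"
  Position 3: "hwa"
  Position 4: "way"
Trigrams = "hig", "igh", "ghw", "hwa", "way"


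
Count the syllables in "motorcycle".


Word: "motorcycle"
Syllable breakdown: mo · tor · cy · cle
Counting: 4 parts
= 4 syllables


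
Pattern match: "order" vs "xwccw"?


Pattern of "order": [0, 1, 2, 3, 1]
Pattern of "xwccw": [0, 1, 2, 2, 1]
Patterns do not match
Same pattern = No


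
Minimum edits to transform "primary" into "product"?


Word 1: "primary" (length 7)
Word 2: "product" (length 7)
One optimal edit sequence (insert/delete/substitute each cost 1):
  1. keep 'p'
  2. keep 'r'
  3. substitute 'i' -> 'o'  (+1)
  4. substitute 'm' -> 'd'  (+1)
  5. substitute 'a' -> 'u'  (+1)
  6. substitute 'r' -> 'c'  (+1)
  7. substitute 'y' -> 't'  (+1)
Total edit operations: 5
Edit distance = 5


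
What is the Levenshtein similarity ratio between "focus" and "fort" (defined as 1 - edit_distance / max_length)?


Word 1: "focus" (length 5)
Word 2: "fort" (length 4)
One optimal edit sequence:
  1. keep 'f'
  2. keep 'o'
  3. delete 'c'  (+1)
  4. substitute 'u' -> 'r'  (+1)
  5. substitute 's' -> 't'  (+1)
Edit distance = 3
Max length = max(5, 4) = 5
Similarity = 1 - 3/5
= 0.4000


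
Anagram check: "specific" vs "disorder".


Word 1: "specific" → sorted: ccefiips
Word 2: "disorder" → sorted: ddeiorrs
Same letters? ccefiips != ddeiorrs
Anagram = No


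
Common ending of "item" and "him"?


Word 1: "item"
Word 2: "him"
Comparing from end:
  Pos -1: 'm' == 'm'
  Pos -2: 'e' != 'i' (stop)
LCS = "m" (length 1)


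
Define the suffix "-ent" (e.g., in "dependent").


Suffix: -ent
As in: dependent -> depend + -ent
Meaning = one who / that which


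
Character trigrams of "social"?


Word: "social" (length 6)
Number of trigrams = 6 - 3 + 1 = 4
  Position 0: "soc"
  Position 1: "oci"
  Position 2: "cia"
  Position 3: "ial"
Trigrams = "soc", "oci", "cia", "ial"


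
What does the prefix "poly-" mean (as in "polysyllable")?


Prefix: poly-
Example: polysyllable (poly- + syllable)
Meaning = many


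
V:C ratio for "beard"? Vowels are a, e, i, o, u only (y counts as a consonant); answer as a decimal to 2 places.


Word: "beard"
Vowels (a,e,i,o,u): 2
Consonants: 3
Ratio = 2/3
= 0.67


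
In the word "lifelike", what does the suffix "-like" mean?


Suffix: -like
Example: lifelike = life + -like
Meaning = resembling


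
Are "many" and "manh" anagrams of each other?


Word 1: "many" → sorted: amny
Word 2: "manh" → sorted: ahmn
Same letters? amny != ahmn
Anagram = No


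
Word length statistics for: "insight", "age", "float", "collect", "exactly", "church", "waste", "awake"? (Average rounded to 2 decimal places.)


Lengths: "insight"=7, "age"=3, "float"=5, "collect"=7, "exactly"=7, "church"=6, "waste"=5, "awake"=5
Sum = 45, Count = 8
Average = 45/8 = 5.63
= avg=5.63, min=3, max=7


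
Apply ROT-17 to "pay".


Word: "pay"
Shift: 17
Each letter → (letter + shift) mod 26:
  'p' (15) + 17 = 6 → 'g'
  'a' (0) + 17 = 17 → 'r'
  'y' (24) + 17 = 15 → 'p'
Result = "grp"


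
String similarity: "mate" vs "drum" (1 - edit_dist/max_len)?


Word 1: "mate" (length 4)
Word 2: "drum" (length 4)
One optimal edit sequence:
  1. substitute 'm' -> 'd'  (+1)
  2. substitute 'a' -> 'r'  (+1)
  3. substitute 't' -> 'u'  (+1)
  4. substitute 'e' -> 'm'  (+1)
Edit distance = 4
Max length = max(4, 4) = 4
Similarity = 1 - 4/4
= 0.0000


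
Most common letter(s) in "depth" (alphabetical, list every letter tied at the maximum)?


Word: "depth"
Letter counts:
  'd': 1
  'e': 1
  'h': 1
  'p': 1
  't': 1
Maximum count = 1
Most frequent = 'd', 'e', 'h', 'p', 't' (1 time each)


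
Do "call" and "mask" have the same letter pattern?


Pattern of "call": [0, 1, 2, 2]
Pattern of "mask": [0, 1, 2, 3]
Patterns do not match
Same pattern = No


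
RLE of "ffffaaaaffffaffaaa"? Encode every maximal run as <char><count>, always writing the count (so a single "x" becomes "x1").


String: "ffffaaaaffffaffaaa"
Scanning for consecutive runs:
  'f' x 4
  'a' x 4
  'f' x 4
  'a' x 1
  'f' x 2
  'a' x 3
RLE = "f4a4f4a1f2a3"


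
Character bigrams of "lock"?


Word: "lock" (length 4)
Number of bigrams = 4 - 2 + 1 = 3
  Position 0: "lo"
  Position 1: "oc"
  Position 2: "ck"
Bigrams = "lo", "oc", "ck"


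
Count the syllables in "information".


Word: "information"
Syllable breakdown: in-for-ma-tion
Counting: 4 parts
= 4 syllables


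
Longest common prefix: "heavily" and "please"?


Word 1: "heavily"
Word 2: "please"
Comparing from start:
  Pos 0: 'h' != 'p' (stop)
LCP = "" (length 0)


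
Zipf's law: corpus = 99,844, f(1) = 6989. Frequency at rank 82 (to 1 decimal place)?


Zipf's law: f(r) = f(1) / r
f(1) = 6989
f(82) = 6989 / 82
= 85.2 occurrences


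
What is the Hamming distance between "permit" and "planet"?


Comparing character by character (same length = 6):
  Pos 0: 'p' vs 'p' =
  Pos 1: 'e' vs 'l' !=
  Pos 2: 'r' vs 'a' !=
  Pos 3: 'm' vs 'n' !=
  Pos 4: 'i' vs 'e' !=
  Pos 5: 't' vs 't' =
Hamming distance = 4


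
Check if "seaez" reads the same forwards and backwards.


Word: "seaez"
Reversed: "zeaes"
Forward == Backward? seaez != zeaes
Palindrome = No


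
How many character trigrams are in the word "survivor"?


Word: "survivor" (length 8)
Number of 3-grams = length - 3 + 1 = 8 - 3 + 1
= 6


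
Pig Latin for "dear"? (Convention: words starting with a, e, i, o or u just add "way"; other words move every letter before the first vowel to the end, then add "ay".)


Word: "dear"
Starts with consonant(s) → move to end, add 'ay'
Consonant cluster: "d"
Pig Latin = "earday"


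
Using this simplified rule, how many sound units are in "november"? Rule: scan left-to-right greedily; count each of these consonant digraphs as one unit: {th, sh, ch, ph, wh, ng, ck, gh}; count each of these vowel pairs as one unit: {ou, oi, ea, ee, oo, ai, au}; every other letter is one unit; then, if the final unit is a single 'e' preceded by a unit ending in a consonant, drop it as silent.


Word: "november" (8 letters)
Left-to-right scan:
  [1] 'n' (letter)
  [2] 'o' (letter)
  [3] 'v' (letter)
  [4] 'e' (letter)
  [5] 'm' (letter)
  [6] 'b' (letter)
  [7] 'e' (letter)
  [8] 'r' (letter)
Units from scan: 8
Sound units = 8 units


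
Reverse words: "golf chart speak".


Original: "golf chart speak"
Words (1..n): golf | chart | speak
Reversed (n..1): speak | chart | golf
Result = "speak chart golf"


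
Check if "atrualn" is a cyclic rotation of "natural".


Word: "natural", Candidate: "atrualn"
Method: check if candidate is substring of word+word
"naturalnatural" contains "atrualn"? No
Is rotation = No


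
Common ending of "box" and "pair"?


Word 1: "box"
Word 2: "pair"
Comparing from end:
  Pos -1: 'x' != 'r' (stop)
LCS = "" (length 0)


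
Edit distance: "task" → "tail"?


Word 1: "task" (length 4)
Word 2: "tail" (length 4)
One optimal edit sequence (insert/delete/substitute each cost 1):
  1. keep 't'
  2. keep 'a'
  3. substitute 's' -> 'i'  (+1)
  4. substitute 'k' -> 'l'  (+1)
Total edit operations: 2
Edit distance = 2


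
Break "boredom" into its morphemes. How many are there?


Word: "boredom"
Morphemes: bore | -dom
Each morpheme carries meaning
= 2 morphemes


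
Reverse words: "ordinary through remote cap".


Original: "ordinary through remote cap"
Words (1..n): ordinary | through | remote | cap
Reversed (n..1): cap | remote | through | ordinary
Result = "cap remote through ordinary"


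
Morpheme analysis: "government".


Word: "government"
Morphemes: govern + -ment
Each morpheme carries meaning
= 2 morphemes


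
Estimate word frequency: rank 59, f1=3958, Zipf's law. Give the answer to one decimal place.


Zipf's law: f(r) = f(1) / r
f(1) = 3958
f(59) = 3958 / 59
= 67.1 occurrences


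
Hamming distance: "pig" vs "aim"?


Comparing character by character (same length = 3):
  Pos 0: 'p' vs 'a' !=
  Pos 1: 'i' vs 'i' =
  Pos 2: 'g' vs 'm' !=
Hamming distance = 2


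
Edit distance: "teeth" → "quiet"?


Word 1: "teeth" (length 5)
Word 2: "quiet" (length 5)
One optimal edit sequence (insert/delete/substitute each cost 1):
  1. insert 'q'  (+1)
  2. substitute 't' -> 'u'  (+1)
  3. substitute 'e' -> 'i'  (+1)
  4. keep 'e'
  5. keep 't'
  6. delete 'h'  (+1)
Total edit operations: 4
Edit distance = 4


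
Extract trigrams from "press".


Word: "press" (length 5)
Number of trigrams = 5 - 3 + 1 = 3
  Position 0: "pre"
  Position 1: "res"
  Position 2: "ess"
Trigrams = "pre", "res", "ess"


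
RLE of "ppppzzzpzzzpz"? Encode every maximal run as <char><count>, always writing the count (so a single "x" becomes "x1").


String: "ppppzzzpzzzpz"
Scanning for consecutive runs:
  'p' x 4
  'z' x 3
  'p' x 1
  'z' x 3
  'p' x 1
  'z' x 1
RLE = "p4z3p1z3p1z1"


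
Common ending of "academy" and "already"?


Word 1: "academy"
Word 2: "already"
Comparing from end:
  Pos -1: 'y' == 'y'
  Pos -2: 'm' != 'd' (stop)
LCS = "y" (length 1)


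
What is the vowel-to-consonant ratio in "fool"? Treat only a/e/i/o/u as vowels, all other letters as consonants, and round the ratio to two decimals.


Word: "fool"
Vowels (a,e,i,o,u): 2
Consonants: 2
Ratio = 2/2
= 1.00


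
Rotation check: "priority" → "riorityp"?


Word: "priority", Candidate: "riorityp"
Method: check if candidate is substring of word+word
"prioritypriority" contains "riorityp"? Yes
Is rotation = Yes


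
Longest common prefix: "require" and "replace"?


Word 1: "require"
Word 2: "replace"
Comparing from start:
  Pos 0: 'r' == 'r'
  Pos 1: 'e' == 'e'
  Pos 2: 'q' != 'p' (stop)
LCP = "re" (length 2)


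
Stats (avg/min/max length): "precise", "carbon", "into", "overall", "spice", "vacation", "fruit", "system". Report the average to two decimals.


Lengths: "precise"=7, "carbon"=6, "into"=4, "overall"=7, "spice"=5, "vacation"=8, "fruit"=5, "system"=6
Sum = 48, Count = 8
Average = 48/8 = 6.00
= avg=6.00, min=4, max=8


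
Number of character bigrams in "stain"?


Word: "stain" (length 5)
Number of 2-grams = length - 2 + 1 = 5 - 2 + 1
= 4


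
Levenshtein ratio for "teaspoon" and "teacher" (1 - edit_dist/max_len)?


Word 1: "teaspoon" (length 8)
Word 2: "teacher" (length 7)
One optimal edit sequence:
  1. keep 't'
  2. keep 'e'
  3. keep 'a'
  4. delete 's'  (+1)
  5. substitute 'p' -> 'c'  (+1)
  6. substitute 'o' -> 'h'  (+1)
  7. substitute 'o' -> 'e'  (+1)
  8. substitute 'n' -> 'r'  (+1)
Edit distance = 5
Max length = max(8, 7) = 8
Similarity = 1 - 5/8
= 0.3750


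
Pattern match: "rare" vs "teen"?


Pattern of "rare": [0, 1, 0, 2]
Pattern of "teen": [0, 1, 1, 2]
Patterns do not match
Same pattern = No


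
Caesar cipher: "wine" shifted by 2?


Word: "wine"
Shift: 2
Each letter → (letter + shift) mod 26:
  'w' (22) + 2 = 24 → 'y'
  'i' (8) + 2 = 10 → 'k'
  'n' (13) + 2 = 15 → 'p'
  'e' (4) + 2 = 6 → 'g'
Result = "ykpg"


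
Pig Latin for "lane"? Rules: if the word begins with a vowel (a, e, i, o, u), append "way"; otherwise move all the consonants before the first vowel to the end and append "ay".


Word: "lane"
Starts with consonant(s) → move to end, add 'ay'
Consonant cluster: "l"
Pig Latin = "anelay"


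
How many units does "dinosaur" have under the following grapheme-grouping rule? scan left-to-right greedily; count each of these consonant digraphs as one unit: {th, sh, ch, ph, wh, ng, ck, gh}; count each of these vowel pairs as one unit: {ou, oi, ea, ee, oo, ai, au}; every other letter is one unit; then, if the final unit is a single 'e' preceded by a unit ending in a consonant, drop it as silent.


Word: "dinosaur" (8 letters)
Left-to-right scan:
  (1) 'd' (letter)
  (2) 'i' (letter)
  (3) 'n' (letter)
  (4) 'o' (letter)
  (5) 's' (letter)
  (6) 'au' (vowel-pair)
  (7) 'r' (letter)
Units from scan: 7
Sound units = 7 units


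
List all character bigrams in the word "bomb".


Word: "bomb" (length 4)
Number of bigrams = 4 - 2 + 1 = 3
  Position 0: "bo"
  Position 1: "om"
  Position 2: "mb"
Bigrams = "bo", "om", "mb"


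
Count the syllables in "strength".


Word: "strength"
Syllable breakdown: strength
Counting: 1 part
= 1 syllable


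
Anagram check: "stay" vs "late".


Word 1: "stay" → sorted: asty
Word 2: "late" → sorted: aelt
Same letters? asty != aelt
Anagram = No


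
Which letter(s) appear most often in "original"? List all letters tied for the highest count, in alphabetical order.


Word: "original"
Letter counts:
  'a': 1
  'g': 1
  'i': 2
  'l': 1
  'n': 1
  'o': 1
  'r': 1
Maximum count = 2
Most frequent = 'i' (2 times each)


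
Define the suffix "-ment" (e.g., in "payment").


Suffix: -ment
As in: payment -> pay + -ment
Meaning = result of action


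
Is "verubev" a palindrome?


Word: "verubev"
Reversed: "veburev"
Forward == Backward? verubev != veburev
Palindrome = No


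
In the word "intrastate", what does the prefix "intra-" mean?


Prefix: intra-
Example: intrastate = intra- + state
Meaning = within


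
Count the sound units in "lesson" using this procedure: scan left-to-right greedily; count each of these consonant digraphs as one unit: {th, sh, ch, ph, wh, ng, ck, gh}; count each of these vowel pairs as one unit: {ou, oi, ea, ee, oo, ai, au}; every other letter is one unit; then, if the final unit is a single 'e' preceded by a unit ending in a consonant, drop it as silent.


Word: "lesson" (6 letters)
Left-to-right scan:
  (1) 'l' (letter)
  (2) 'e' (letter)
  (3) 's' (letter)
  (4) 's' (letter)
  (5) 'o' (letter)
  (6) 'n' (letter)
Units from scan: 6
Sound units = 6 units


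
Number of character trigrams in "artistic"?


Word: "artistic" (length 8)
Number of 3-grams = length - 3 + 1 = 8 - 3 + 1
= 6


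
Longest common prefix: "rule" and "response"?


Word 1: "rule"
Word 2: "response"
Comparing from start:
  Pos 0: 'r' == 'r'
  Pos 1: 'u' != 'e' (stop)
LCP = "r" (length 1)


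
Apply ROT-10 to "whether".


Word: "whether"
Shift: 10
Each letter → (letter + shift) mod 26:
  'w' (22) + 10 = 6 → 'g'
  'h' (7) + 10 = 17 → 'r'
  'e' (4) + 10 = 14 → 'o'
  't' (19) + 10 = 3 → 'd'
  'h' (7) + 10 = 17 → 'r'
  'e' (4) + 10 = 14 → 'o'
  'r' (17) + 10 = 1 → 'b'
Result = "grodrob"


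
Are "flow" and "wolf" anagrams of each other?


Word 1: "flow" → sorted: flow
Word 2: "wolf" → sorted: flow
Same letters? flow == flow
Anagram = Yes


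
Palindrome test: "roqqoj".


Word: "roqqoj"
Reversed: "joqqor"
Forward == Backward? roqqoj != joqqor
Palindrome = No


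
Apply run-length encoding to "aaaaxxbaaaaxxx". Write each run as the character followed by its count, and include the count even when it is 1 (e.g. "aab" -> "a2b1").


String: "aaaaxxbaaaaxxx"
Scanning for consecutive runs:
  'a' x 4
  'x' x 2
  'b' x 1
  'a' x 4
  'x' x 3
RLE = "a4x2b1a4x3"


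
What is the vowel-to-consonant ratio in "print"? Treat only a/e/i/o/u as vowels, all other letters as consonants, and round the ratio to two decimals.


Word: "print"
Vowels (a,e,i,o,u): 1
Consonants: 4
Ratio = 1/4
= 0.25


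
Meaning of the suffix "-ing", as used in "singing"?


Suffix: -ing
As in: singing -> sing + -ing
Meaning = present participle


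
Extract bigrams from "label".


Word: "label" (length 5)
Number of bigrams = 5 - 2 + 1 = 4
  Position 0: "la"
  Position 1: "ab"
  Position 2: "be"
  Position 3: "el"
Bigrams = "la", "ab", "be", "el"


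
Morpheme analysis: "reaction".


Word: "reaction"
Morphemes: re- + act + -ion
Each morpheme carries meaning
= 3 morphemes


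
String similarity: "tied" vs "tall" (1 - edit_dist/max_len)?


Word 1: "tied" (length 4)
Word 2: "tall" (length 4)
One optimal edit sequence:
  1. keep 't'
  2. substitute 'i' -> 'a'  (+1)
  3. substitute 'e' -> 'l'  (+1)
  4. substitute 'd' -> 'l'  (+1)
Edit distance = 3
Max length = max(4, 4) = 4
Similarity = 1 - 3/4
= 0.2500


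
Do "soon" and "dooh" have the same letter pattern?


Pattern of "soon": [0, 1, 1, 2]
Pattern of "dooh": [0, 1, 1, 2]
Patterns match
Same pattern = Yes


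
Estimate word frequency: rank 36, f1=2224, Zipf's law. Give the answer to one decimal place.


Zipf's law: f(r) = f(1) / r
f(1) = 2224
f(36) = 2224 / 36
= 61.8 occurrences


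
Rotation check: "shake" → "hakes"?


Word: "shake", Candidate: "hakes"
Method: check if candidate is substring of word+word
"shakeshake" contains "hakes"? Yes
Is rotation = Yes


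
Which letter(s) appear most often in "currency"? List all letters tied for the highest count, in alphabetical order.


Word: "currency"
Letter counts:
  'c': 2
  'e': 1
  'n': 1
  'r': 2
  'u': 1
  'y': 1
Maximum count = 2
Most frequent = 'c', 'r' (2 times each)


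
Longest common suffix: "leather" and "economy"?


Word 1: "leather"
Word 2: "economy"
Comparing from end:
  Pos -1: 'r' != 'y' (stop)
LCS = "" (length 0)


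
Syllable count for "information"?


Word: "information"
Syllable breakdown: in / for / ma / tion
Counting: 4 parts
= 4 syllables


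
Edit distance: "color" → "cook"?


Word 1: "color" (length 5)
Word 2: "cook" (length 4)
One optimal edit sequence (insert/delete/substitute each cost 1):
  1. keep 'c'
  2. keep 'o'
  3. delete 'l'  (+1)
  4. keep 'o'
  5. substitute 'r' -> 'k'  (+1)
Total edit operations: 2
Edit distance = 2
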